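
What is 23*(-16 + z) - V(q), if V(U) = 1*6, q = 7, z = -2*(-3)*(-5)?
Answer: -1064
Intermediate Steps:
z = -30 (z = 6*(-5) = -30)
V(U) = 6
23*(-16 + z) - V(q) = 23*(-16 - 30) - 1*6 = 23*(-46) - 6 = -1058 - 6 = -1064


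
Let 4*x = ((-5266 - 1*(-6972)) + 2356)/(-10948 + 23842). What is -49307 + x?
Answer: -423842295/8596 ≈ -49307.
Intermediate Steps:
x = 677/8596 (x = (((-5266 - 1*(-6972)) + 2356)/(-10948 + 23842))/4 = (((-5266 + 6972) + 2356)/12894)/4 = ((1706 + 2356)*(1/12894))/4 = (4062*(1/12894))/4 = (¼)*(677/2149) = 677/8596 ≈ 0.078758)
-49307 + x = -49307 + 677/8596 = -423842295/8596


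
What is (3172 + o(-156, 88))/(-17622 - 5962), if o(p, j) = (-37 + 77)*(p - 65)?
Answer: 1417/5896 ≈ 0.24033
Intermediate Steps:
o(p, j) = -2600 + 40*p (o(p, j) = 40*(-65 + p) = -2600 + 40*p)
(3172 + o(-156, 88))/(-17622 - 5962) = (3172 + (-2600 + 40*(-156)))/(-17622 - 5962) = (3172 + (-2600 - 6240))/(-23584) = (3172 - 8840)*(-1/23584) = -5668*(-1/23584) = 1417/5896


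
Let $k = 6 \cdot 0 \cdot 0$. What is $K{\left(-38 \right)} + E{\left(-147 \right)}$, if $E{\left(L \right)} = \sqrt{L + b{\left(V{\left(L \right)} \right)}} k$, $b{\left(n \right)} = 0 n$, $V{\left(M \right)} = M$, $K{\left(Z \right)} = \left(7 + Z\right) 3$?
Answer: $-93$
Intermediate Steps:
$K{\left(Z \right)} = 21 + 3 Z$
$b{\left(n \right)} = 0$
$k = 0$ ($k = 0 \cdot 0 = 0$)
$E{\left(L \right)} = 0$ ($E{\left(L \right)} = \sqrt{L + 0} \cdot 0 = \sqrt{L} 0 = 0$)
$K{\left(-38 \right)} + E{\left(-147 \right)} = \left(21 + 3 \left(-38\right)\right) + 0 = \left(21 - 114\right) + 0 = -93 + 0 = -93$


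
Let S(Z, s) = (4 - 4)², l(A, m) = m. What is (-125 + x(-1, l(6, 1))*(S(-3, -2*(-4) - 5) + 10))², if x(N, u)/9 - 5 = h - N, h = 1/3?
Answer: 198025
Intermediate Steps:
h = ⅓ (h = 1*(⅓) = ⅓ ≈ 0.33333)
S(Z, s) = 0 (S(Z, s) = 0² = 0)
x(N, u) = 48 - 9*N (x(N, u) = 45 + 9*(⅓ - N) = 45 + (3 - 9*N) = 48 - 9*N)
(-125 + x(-1, l(6, 1))*(S(-3, -2*(-4) - 5) + 10))² = (-125 + (48 - 9*(-1))*(0 + 10))² = (-125 + (48 + 9)*10)² = (-125 + 57*10)² = (-125 + 570)² = 445² = 198025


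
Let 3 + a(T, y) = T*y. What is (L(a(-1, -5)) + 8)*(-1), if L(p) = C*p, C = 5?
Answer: -18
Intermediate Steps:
a(T, y) = -3 + T*y
L(p) = 5*p
(L(a(-1, -5)) + 8)*(-1) = (5*(-3 - 1*(-5)) + 8)*(-1) = (5*(-3 + 5) + 8)*(-1) = (5*2 + 8)*(-1) = (10 + 8)*(-1) = 18*(-1) = -18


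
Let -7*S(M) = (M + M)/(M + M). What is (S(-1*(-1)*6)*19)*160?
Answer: -3040/7 ≈ -434.29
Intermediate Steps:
S(M) = -⅐ (S(M) = -(M + M)/(7*(M + M)) = -2*M/(7*(2*M)) = -2*M*1/(2*M)/7 = -⅐*1 = -⅐)
(S(-1*(-1)*6)*19)*160 = -⅐*19*160 = -19/7*160 = -3040/7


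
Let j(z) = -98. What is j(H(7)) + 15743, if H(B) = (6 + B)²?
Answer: 15645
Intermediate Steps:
j(H(7)) + 15743 = -98 + 15743 = 15645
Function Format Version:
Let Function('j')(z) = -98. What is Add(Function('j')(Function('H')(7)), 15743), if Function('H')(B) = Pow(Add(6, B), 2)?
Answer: 15645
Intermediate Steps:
Add(Function('j')(Function('H')(7)), 15743) = Add(-98, 15743) = 15645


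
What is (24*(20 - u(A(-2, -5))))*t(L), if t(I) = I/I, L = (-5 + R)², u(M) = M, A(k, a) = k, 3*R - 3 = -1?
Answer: 528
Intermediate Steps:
R = ⅔ (R = 1 + (⅓)*(-1) = 1 - ⅓ = ⅔ ≈ 0.66667)
L = 169/9 (L = (-5 + ⅔)² = (-13/3)² = 169/9 ≈ 18.778)
t(I) = 1
(24*(20 - u(A(-2, -5))))*t(L) = (24*(20 - 1*(-2)))*1 = (24*(20 + 2))*1 = (24*22)*1 = 528*1 = 528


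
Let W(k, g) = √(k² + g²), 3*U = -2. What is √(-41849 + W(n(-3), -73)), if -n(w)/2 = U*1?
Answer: √(-376641 + 3*√47977)/3 ≈ 204.39*I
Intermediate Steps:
U = -⅔ (U = (⅓)*(-2) = -⅔ ≈ -0.66667)
n(w) = 4/3 (n(w) = -(-4)/3 = -2*(-⅔) = 4/3)
W(k, g) = √(g² + k²)
√(-41849 + W(n(-3), -73)) = √(-41849 + √((-73)² + (4/3)²)) = √(-41849 + √(5329 + 16/9)) = √(-41849 + √(47977/9)) = √(-41849 + √47977/3)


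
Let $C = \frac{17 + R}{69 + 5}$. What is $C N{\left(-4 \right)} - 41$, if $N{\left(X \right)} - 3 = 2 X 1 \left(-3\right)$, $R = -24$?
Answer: $- \frac{3223}{74} \approx -43.554$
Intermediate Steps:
$C = - \frac{7}{74}$ ($C = \frac{17 - 24}{69 + 5} = - \frac{7}{74} \approx -0.094595$)
$N{\left(X \right)} = 3 - 6 X$ ($N{\left(X \right)} = 3 + 2 X 1 \left(-3\right) = 3 + 2 X \left(-3\right) = 3 - 6 X$)
$C N{\left(-4 \right)} - 41 = - \frac{7 \left(3 - -24\right)}{74} - 41 = - \frac{7 \left(3 + 24\right)}{74} - 41 = \left(- \frac{7}{74}\right) 27 - 41 = - \frac{189}{74} - 41 = - \frac{3223}{74}$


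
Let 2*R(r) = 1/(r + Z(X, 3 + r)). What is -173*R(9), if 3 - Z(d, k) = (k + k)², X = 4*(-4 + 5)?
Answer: 173/1128 ≈ 0.15337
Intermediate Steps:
X = 4 (X = 4*1 = 4)
Z(d, k) = 3 - 4*k² (Z(d, k) = 3 - (k + k)² = 3 - (2*k)² = 3 - 4*k²)
R(r) = 1/(2*(3 + r - 4*(3 + r)²)) (R(r) = 1/(2*(r + (3 - 4*(3 + r)²))) = 1/(2*(3 + r - 4*(3 + r)²)))
-173*R(9) = -173/(2*(3 + 9 - 4*(3 + 9)²)) = -173/(2*(3 + 9 - 4*12²)) = -173/(2*(3 + 9 - 4*144)) = -173/(2*(3 + 9 - 576)) = -173/(2*(-564)) = -173*(-1)/(2*564) = -173*(-1/1128) = 173/1128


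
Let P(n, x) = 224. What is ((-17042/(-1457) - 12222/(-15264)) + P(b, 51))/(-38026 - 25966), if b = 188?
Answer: -292200983/79064419712 ≈ -0.0036957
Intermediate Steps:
((-17042/(-1457) - 12222/(-15264)) + P(b, 51))/(-38026 - 25966) = ((-17042/(-1457) - 12222/(-15264)) + 224)/(-38026 - 25966) = ((-17042*(-1/1457) - 12222*(-1/15264)) + 224)/(-63992) = ((17042/1457 + 679/848) + 224)*(-1/63992) = (15440919/1235536 + 224)*(-1/63992) = (292200983/1235536)*(-1/63992) = -292200983/79064419712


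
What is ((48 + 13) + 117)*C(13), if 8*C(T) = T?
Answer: 1157/4 ≈ 289.25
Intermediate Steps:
C(T) = T/8
((48 + 13) + 117)*C(13) = ((48 + 13) + 117)*((⅛)*13) = (61 + 117)*(13/8) = 178*(13/8) = 1157/4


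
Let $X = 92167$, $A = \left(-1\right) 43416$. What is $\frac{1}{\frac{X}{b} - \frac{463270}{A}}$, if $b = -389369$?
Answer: $\frac{8452422252}{88190727079} \approx 0.095842$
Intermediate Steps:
$A = -43416$
$\frac{1}{\frac{X}{b} - \frac{463270}{A}} = \frac{1}{\frac{92167}{-389369} - \frac{463270}{-43416}} = \frac{1}{92167 \left(- \frac{1}{389369}\right) - - \frac{231635}{21708}} = \frac{1}{- \frac{92167}{389369} + \frac{231635}{21708}} = \frac{1}{\frac{88190727079}{8452422252}} = \frac{8452422252}{88190727079}$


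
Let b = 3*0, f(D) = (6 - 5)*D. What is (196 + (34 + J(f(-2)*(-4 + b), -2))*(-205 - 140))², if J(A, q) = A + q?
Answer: 185068816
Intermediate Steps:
f(D) = D (f(D) = 1*D = D)
b = 0
(196 + (34 + J(f(-2)*(-4 + b), -2))*(-205 - 140))² = (196 + (34 + (-2*(-4 + 0) - 2))*(-205 - 140))² = (196 + (34 + (-2*(-4) - 2))*(-345))² = (196 + (34 + (8 - 2))*(-345))² = (196 + (34 + 6)*(-345))² = (196 + 40*(-345))² = (196 - 13800)² = (-13604)² = 185068816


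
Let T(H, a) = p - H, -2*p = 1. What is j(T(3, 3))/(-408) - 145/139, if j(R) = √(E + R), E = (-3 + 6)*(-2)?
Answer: -145/139 - I*√38/816 ≈ -1.0432 - 0.0075544*I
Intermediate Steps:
p = -½ (p = -½*1 = -½ ≈ -0.50000)
T(H, a) = -½ - H
E = -6 (E = 3*(-2) = -6)
j(R) = √(-6 + R)
j(T(3, 3))/(-408) - 145/139 = √(-6 + (-½ - 1*3))/(-408) - 145/139 = √(-6 + (-½ - 3))*(-1/408) - 145*1/139 = √(-6 - 7/2)*(-1/408) - 145/139 = √(-19/2)*(-1/408) - 145/139 = (I*√38/2)*(-1/408) - 145/139 = -I*√38/816 - 145/139 = -145/139 - I*√38/816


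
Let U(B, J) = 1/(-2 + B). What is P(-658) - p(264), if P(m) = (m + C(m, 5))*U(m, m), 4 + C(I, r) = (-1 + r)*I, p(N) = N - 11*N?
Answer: 290949/110 ≈ 2645.0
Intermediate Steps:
p(N) = -10*N
C(I, r) = -4 + I*(-1 + r) (C(I, r) = -4 + (-1 + r)*I = -4 + I*(-1 + r))
P(m) = (-4 + 5*m)/(-2 + m) (P(m) = (m + (-4 - m + m*5))/(-2 + m) = (m + (-4 - m + 5*m))/(-2 + m) = (m + (-4 + 4*m))/(-2 + m) = (-4 + 5*m)/(-2 + m))
P(-658) - p(264) = (-4 + 5*(-658))/(-2 - 658) - (-10)*264 = (-4 - 3290)/(-660) - 1*(-2640) = -1/660*(-3294) + 2640 = 549/110 + 2640 = 290949/110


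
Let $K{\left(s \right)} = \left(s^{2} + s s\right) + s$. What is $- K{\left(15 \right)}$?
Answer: $-465$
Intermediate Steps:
$K{\left(s \right)} = s + 2 s^{2}$ ($K{\left(s \right)} = \left(s^{2} + s^{2}\right) + s = 2 s^{2} + s = s + 2 s^{2}$)
$- K{\left(15 \right)} = - 15 \left(1 + 2 \cdot 15\right) = - 15 \left(1 + 30\right) = - 15 \cdot 31 = \left(-1\right) 465 = -465$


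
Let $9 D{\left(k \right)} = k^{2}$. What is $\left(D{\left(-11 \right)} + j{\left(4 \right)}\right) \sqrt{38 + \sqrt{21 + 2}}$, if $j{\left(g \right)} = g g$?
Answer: $\frac{265 \sqrt{38 + \sqrt{23}}}{9} \approx 192.62$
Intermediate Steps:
$j{\left(g \right)} = g^{2}$
$D{\left(k \right)} = \frac{k^{2}}{9}$
$\left(D{\left(-11 \right)} + j{\left(4 \right)}\right) \sqrt{38 + \sqrt{21 + 2}} = \left(\frac{\left(-11\right)^{2}}{9} + 4^{2}\right) \sqrt{38 + \sqrt{21 + 2}} = \left(\frac{1}{9} \cdot 121 + 16\right) \sqrt{38 + \sqrt{23}} = \left(\frac{121}{9} + 16\right) \sqrt{38 + \sqrt{23}} = \frac{265 \sqrt{38 + \sqrt{23}}}{9}$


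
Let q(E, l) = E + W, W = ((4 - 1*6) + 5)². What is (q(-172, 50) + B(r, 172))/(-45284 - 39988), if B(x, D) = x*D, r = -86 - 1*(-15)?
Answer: 375/2584 ≈ 0.14512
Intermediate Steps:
W = 9 (W = ((4 - 6) + 5)² = (-2 + 5)² = 3² = 9)
q(E, l) = 9 + E (q(E, l) = E + 9 = 9 + E)
r = -71 (r = -86 + 15 = -71)
B(x, D) = D*x
(q(-172, 50) + B(r, 172))/(-45284 - 39988) = ((9 - 172) + 172*(-71))/(-45284 - 39988) = (-163 - 12212)/(-85272) = -12375*(-1/85272) = 375/2584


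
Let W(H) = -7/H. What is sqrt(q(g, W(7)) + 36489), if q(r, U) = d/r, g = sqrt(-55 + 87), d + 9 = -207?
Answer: sqrt(36489 - 27*sqrt(2)) ≈ 190.92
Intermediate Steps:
d = -216 (d = -9 - 207 = -216)
g = 4*sqrt(2) (g = sqrt(32) = 4*sqrt(2) ≈ 5.6569)
q(r, U) = -216/r
sqrt(q(g, W(7)) + 36489) = sqrt(-216*sqrt(2)/8 + 36489) = sqrt(-27*sqrt(2) + 36489) = sqrt(36489 - 27*sqrt(2))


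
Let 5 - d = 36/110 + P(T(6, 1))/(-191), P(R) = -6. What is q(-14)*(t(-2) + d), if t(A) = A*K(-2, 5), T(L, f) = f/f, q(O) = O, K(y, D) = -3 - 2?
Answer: -2153298/10505 ≈ -204.98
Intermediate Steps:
K(y, D) = -5
T(L, f) = 1
d = 48757/10505 (d = 5 - (36/110 - 6/(-191)) = 5 - (36*(1/110) - 6*(-1/191)) = 5 - (18/55 + 6/191) = 5 - 1*3768/10505 = 5 - 3768/10505 = 48757/10505 ≈ 4.6413)
t(A) = -5*A (t(A) = A*(-5) = -5*A)
q(-14)*(t(-2) + d) = -14*(-5*(-2) + 48757/10505) = -14*(10 + 48757/10505) = -14*153807/10505 = -2153298/10505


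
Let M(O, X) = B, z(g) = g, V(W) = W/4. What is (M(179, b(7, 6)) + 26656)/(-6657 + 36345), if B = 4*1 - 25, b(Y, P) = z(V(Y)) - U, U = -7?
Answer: 26635/29688 ≈ 0.89716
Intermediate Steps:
V(W) = W/4 (V(W) = W*(¼) = W/4)
b(Y, P) = 7 + Y/4 (b(Y, P) = Y/4 - 1*(-7) = Y/4 + 7 = 7 + Y/4)
B = -21 (B = 4 - 25 = -21)
M(O, X) = -21
(M(179, b(7, 6)) + 26656)/(-6657 + 36345) = (-21 + 26656)/(-6657 + 36345) = 26635/29688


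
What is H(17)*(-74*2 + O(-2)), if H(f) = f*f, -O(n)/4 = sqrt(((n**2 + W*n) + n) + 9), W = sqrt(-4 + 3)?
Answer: -42772 - 1156*sqrt(11 - 2*I) ≈ -46622.0 + 347.13*I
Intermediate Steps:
W = I (W = sqrt(-1) = I ≈ 1.0*I)
O(n) = -4*sqrt(9 + n + n**2 + I*n) (O(n) = -4*sqrt(((n**2 + I*n) + n) + 9) = -4*sqrt((n + n**2 + I*n) + 9) = -4*sqrt(9 + n + n**2 + I*n))
H(f) = f**2
H(17)*(-74*2 + O(-2)) = 17**2*(-74*2 - 4*sqrt(9 - 2 + (-2)**2 + I*(-2))) = 289*(-148 - 4*sqrt(9 - 2 + 4 - 2*I)) = 289*(-148 - 4*sqrt(11 - 2*I)) = -42772 - 1156*sqrt(11 - 2*I)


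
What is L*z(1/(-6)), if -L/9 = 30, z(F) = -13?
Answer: 3510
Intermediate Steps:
L = -270 (L = -9*30 = -270)
L*z(1/(-6)) = -270*(-13) = 3510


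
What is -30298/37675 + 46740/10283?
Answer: 1449375166/387412025 ≈ 3.7412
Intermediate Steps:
-30298/37675 + 46740/10283 = 1449375166/387412025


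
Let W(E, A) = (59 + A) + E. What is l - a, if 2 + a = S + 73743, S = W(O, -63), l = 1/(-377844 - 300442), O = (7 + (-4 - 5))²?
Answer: -50017487927/678286 ≈ -73741.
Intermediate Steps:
O = 4 (O = (7 - 9)² = (-2)² = 4)
l = -1/678286 (l = 1/(-678286) = -1/678286 ≈ -1.4743e-6)
W(E, A) = 59 + A + E
S = 0 (S = 59 - 63 + 4 = 0)
a = 73741 (a = -2 + (0 + 73743) = -2 + 73743 = 73741)
l - a = -1/678286 - 1*73741 = -1/678286 - 73741 = -50017487927/678286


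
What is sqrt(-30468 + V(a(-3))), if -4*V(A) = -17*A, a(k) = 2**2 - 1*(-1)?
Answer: I*sqrt(121787)/2 ≈ 174.49*I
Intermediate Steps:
a(k) = 5 (a(k) = 4 + 1 = 5)
V(A) = 17*A/4 (V(A) = -(-17)*A/4 = 17*A/4)
sqrt(-30468 + V(a(-3))) = sqrt(-30468 + (17/4)*5) = sqrt(-30468 + 85/4) = sqrt(-121787/4) = I*sqrt(121787)/2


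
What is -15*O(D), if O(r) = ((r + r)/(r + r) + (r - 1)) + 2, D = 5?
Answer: -105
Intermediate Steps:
O(r) = 2 + r (O(r) = ((2*r)/((2*r)) + (-1 + r)) + 2 = ((2*r)*(1/(2*r)) + (-1 + r)) + 2 = (1 + (-1 + r)) + 2 = r + 2 = 2 + r)
-15*O(D) = -15*(2 + 5) = -15*7 = -105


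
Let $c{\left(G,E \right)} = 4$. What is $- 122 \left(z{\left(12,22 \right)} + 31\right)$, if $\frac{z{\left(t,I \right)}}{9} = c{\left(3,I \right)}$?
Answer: $-8174$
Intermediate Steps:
$z{\left(t,I \right)} = 36$ ($z{\left(t,I \right)} = 9 \cdot 4 = 36$)
$- 122 \left(z{\left(12,22 \right)} + 31\right) = - 122 \left(36 + 31\right) = \left(-122\right) 67 = -8174$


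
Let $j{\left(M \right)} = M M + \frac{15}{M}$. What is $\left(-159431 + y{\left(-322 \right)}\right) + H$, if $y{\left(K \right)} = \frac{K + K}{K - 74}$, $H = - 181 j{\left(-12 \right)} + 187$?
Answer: $- \frac{73291729}{396} \approx -1.8508 \cdot 10^{5}$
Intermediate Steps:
$j{\left(M \right)} = M^{2} + \frac{15}{M}$
$H = - \frac{102603}{4}$ ($H = - 181 \frac{15 + \left(-12\right)^{3}}{-12} + 187 = - 181 \left(- \frac{15 - 1728}{12}\right) + 187 = - 181 \left(\left(- \frac{1}{12}\right) \left(-1713\right)\right) + 187 = \left(-181\right) \frac{571}{4} + 187 = - \frac{103351}{4} + 187 = - \frac{102603}{4} \approx -25651.0$)
$y{\left(K \right)} = \frac{2 K}{-74 + K}$
$\left(-159431 + y{\left(-322 \right)}\right) + H = \left(-159431 + 2 \left(-322\right) \frac{1}{-74 - 322}\right) - \frac{102603}{4} = \left(-159431 + 2 \left(-322\right) \frac{1}{-396}\right) - \frac{102603}{4} = \left(-159431 + 2 \left(-322\right) \left(- \frac{1}{396}\right)\right) - \frac{102603}{4} = \left(-159431 + \frac{161}{99}\right) - \frac{102603}{4} = - \frac{15783508}{99} - \frac{102603}{4} = - \frac{73291729}{396}$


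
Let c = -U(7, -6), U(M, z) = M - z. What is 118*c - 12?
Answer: -1546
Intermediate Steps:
c = -13 (c = -(7 - 1*(-6)) = -(7 + 6) = -1*13 = -13)
118*c - 12 = 118*(-13) - 12 = -1534 - 12 = -1546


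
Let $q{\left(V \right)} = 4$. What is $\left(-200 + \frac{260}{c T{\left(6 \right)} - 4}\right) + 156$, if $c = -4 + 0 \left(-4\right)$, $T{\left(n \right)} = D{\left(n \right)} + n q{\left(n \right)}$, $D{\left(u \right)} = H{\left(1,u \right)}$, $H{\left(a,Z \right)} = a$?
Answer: $- \frac{93}{2} \approx -46.5$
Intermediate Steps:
$D{\left(u \right)} = 1$
$T{\left(n \right)} = 1 + 4 n$ ($T{\left(n \right)} = 1 + n 4 = 1 + 4 n$)
$c = -4$ ($c = -4 + 0 = -4$)
$\left(-200 + \frac{260}{c T{\left(6 \right)} - 4}\right) + 156 = \left(-200 + \frac{260}{- 4 \left(1 + 4 \cdot 6\right) - 4}\right) + 156 = \left(-200 + \frac{260}{- 4 \left(1 + 24\right) - 4}\right) + 156 = \left(-200 + \frac{260}{\left(-4\right) 25 - 4}\right) + 156 = \left(-200 + \frac{260}{-100 - 4}\right) + 156 = \left(-200 + \frac{260}{-104}\right) + 156 = \left(-200 + 260 \left(- \frac{1}{104}\right)\right) + 156 = \left(-200 - \frac{5}{2}\right) + 156 = - \frac{405}{2} + 156 = - \frac{93}{2}$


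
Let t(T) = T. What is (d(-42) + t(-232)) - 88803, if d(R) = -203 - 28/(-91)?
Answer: -1160090/13 ≈ -89238.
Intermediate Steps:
d(R) = -2635/13 (d(R) = -203 - 28*(-1/91) = -203 + 4/13 = -2635/13)
(d(-42) + t(-232)) - 88803 = (-2635/13 - 232) - 88803 = -5651/13 - 88803 = -1160090/13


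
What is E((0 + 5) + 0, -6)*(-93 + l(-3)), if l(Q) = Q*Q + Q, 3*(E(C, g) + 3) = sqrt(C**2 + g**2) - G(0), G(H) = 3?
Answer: 348 - 29*sqrt(61) ≈ 121.50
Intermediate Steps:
E(C, g) = -4 + sqrt(C**2 + g**2)/3 (E(C, g) = -3 + (sqrt(C**2 + g**2) - 1*3)/3 = -3 + (sqrt(C**2 + g**2) - 3)/3 = -3 + (-3 + sqrt(C**2 + g**2))/3 = -3 + (-1 + sqrt(C**2 + g**2)/3) = -4 + sqrt(C**2 + g**2)/3)
l(Q) = Q + Q**2 (l(Q) = Q**2 + Q = Q + Q**2)
E((0 + 5) + 0, -6)*(-93 + l(-3)) = (-4 + sqrt(((0 + 5) + 0)**2 + (-6)**2)/3)*(-93 - 3*(1 - 3)) = (-4 + sqrt((5 + 0)**2 + 36)/3)*(-93 - 3*(-2)) = (-4 + sqrt(5**2 + 36)/3)*(-93 + 6) = (-4 + sqrt(25 + 36)/3)*(-87) = (-4 + sqrt(61)/3)*(-87) = 348 - 29*sqrt(61)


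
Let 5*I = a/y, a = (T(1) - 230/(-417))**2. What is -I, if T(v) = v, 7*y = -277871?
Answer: 2930263/241593551595 ≈ 1.2129e-5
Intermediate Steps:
y = -277871/7 (y = (1/7)*(-277871) = -277871/7 ≈ -39696.)
a = 418609/173889 (a = (1 - 230/(-417))**2 = (1 - 230*(-1/417))**2 = (1 + 230/417)**2 = (647/417)**2 = 418609/173889 ≈ 2.4073)
I = -2930263/241593551595 (I = (418609/(173889*(-277871/7)))/5 = ((418609/173889)*(-7/277871))/5 = (1/5)*(-2930263/48318710319) = -2930263/241593551595 ≈ -1.2129e-5)
-I = -1*(-2930263/241593551595) = 2930263/241593551595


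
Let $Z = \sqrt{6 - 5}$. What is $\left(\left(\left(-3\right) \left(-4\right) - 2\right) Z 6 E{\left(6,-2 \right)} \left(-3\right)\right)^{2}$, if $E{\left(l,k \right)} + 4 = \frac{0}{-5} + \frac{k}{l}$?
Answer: $608400$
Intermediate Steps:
$E{\left(l,k \right)} = -4 + \frac{k}{l}$ ($E{\left(l,k \right)} = -4 + \left(\frac{0}{-5} + \frac{k}{l}\right) = -4 + \left(0 \left(- \frac{1}{5}\right) + \frac{k}{l}\right) = -4 + \left(0 + \frac{k}{l}\right) = -4 + \frac{k}{l}$)
$Z = 1$ ($Z = \sqrt{1} = 1$)
$\left(\left(\left(-3\right) \left(-4\right) - 2\right) Z 6 E{\left(6,-2 \right)} \left(-3\right)\right)^{2} = \left(\left(\left(-3\right) \left(-4\right) - 2\right) 1 \cdot 6 \left(-4 - \frac{2}{6}\right) \left(-3\right)\right)^{2} = \left(\left(12 - 2\right) 1 \cdot 6 \left(-4 - \frac{1}{3}\right) \left(-3\right)\right)^{2} = \left(10 \cdot 1 \cdot 6 \left(-4 - \frac{1}{3}\right) \left(-3\right)\right)^{2} = \left(10 \cdot 6 \left(- \frac{13}{3}\right) \left(-3\right)\right)^{2} = \left(10 \left(\left(-26\right) \left(-3\right)\right)\right)^{2} = \left(10 \cdot 78\right)^{2} = 780^{2} = 608400$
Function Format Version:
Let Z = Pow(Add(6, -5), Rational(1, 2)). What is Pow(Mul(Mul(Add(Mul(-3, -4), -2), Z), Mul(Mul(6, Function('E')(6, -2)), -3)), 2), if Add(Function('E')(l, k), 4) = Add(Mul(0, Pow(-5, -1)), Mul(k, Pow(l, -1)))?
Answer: 608400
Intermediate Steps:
Function('E')(l, k) = Add(-4, Mul(k, Pow(l, -1))) (Function('E')(l, k) = Add(-4, Add(Mul(0, Pow(-5, -1)), Mul(k, Pow(l, -1)))) = Add(-4, Add(Mul(0, Rational(-1, 5)), Mul(k, Pow(l, -1)))) = Add(-4, Add(0, Mul(k, Pow(l, -1)))) = Add(-4, Mul(k, Pow(l, -1))))
Z = 1 (Z = Pow(1, Rational(1, 2)) = 1)
Pow(Mul(Mul(Add(Mul(-3, -4), -2), Z), Mul(Mul(6, Function('E')(6, -2)), -3)), 2) = Pow(Mul(Mul(Add(Mul(-3, -4), -2), 1), Mul(Mul(6, Add(-4, Mul(-2, Pow(6, -1)))), -3)), 2) = Pow(Mul(Mul(Add(12, -2), 1), Mul(Mul(6, Add(-4, Mul(-2, Rational(1, 6)))), -3)), 2) = Pow(Mul(Mul(10, 1), Mul(Mul(6, Add(-4, Rational(-1, 3))), -3)), 2) = Pow(Mul(10, Mul(Mul(6, Rational(-13, 3)), -3)), 2) = Pow(Mul(10, Mul(-26, -3)), 2) = Pow(Mul(10, 78), 2) = Pow(780, 2) = 608400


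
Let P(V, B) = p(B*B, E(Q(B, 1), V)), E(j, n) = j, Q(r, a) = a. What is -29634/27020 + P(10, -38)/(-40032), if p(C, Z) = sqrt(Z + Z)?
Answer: -14817/13510 - sqrt(2)/40032 ≈ -1.0968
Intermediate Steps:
p(C, Z) = sqrt(2)*sqrt(Z) (p(C, Z) = sqrt(2*Z) = sqrt(2)*sqrt(Z))
P(V, B) = sqrt(2) (P(V, B) = sqrt(2)*sqrt(1) = sqrt(2)*1 = sqrt(2))
-29634/27020 + P(10, -38)/(-40032) = -29634/27020 + sqrt(2)/(-40032) = -29634*1/27020 + sqrt(2)*(-1/40032) = -14817/13510 - sqrt(2)/40032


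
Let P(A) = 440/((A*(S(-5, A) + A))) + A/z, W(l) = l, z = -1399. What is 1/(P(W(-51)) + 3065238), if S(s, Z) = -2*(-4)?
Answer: 3068007/9404172368069 ≈ 3.2624e-7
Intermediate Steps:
S(s, Z) = 8
P(A) = -A/1399 + 440/(A*(8 + A)) (P(A) = 440/((A*(8 + A))) + A/(-1399) = 440*(1/(A*(8 + A))) + A*(-1/1399) = 440/(A*(8 + A)) - A/1399 = -A/1399 + 440/(A*(8 + A)))
1/(P(W(-51)) + 3065238) = 1/((1/1399)*(615560 - 1*(-51)**3 - 8*(-51)**2)/(-51*(8 - 51)) + 3065238) = 1/((1/1399)*(-1/51)*(615560 - 1*(-132651) - 8*2601)/(-43) + 3065238) = 1/((1/1399)*(-1/51)*(-1/43)*(615560 + 132651 - 20808) + 3065238) = 1/((1/1399)*(-1/51)*(-1/43)*727403 + 3065238) = 1/(727403/3068007 + 3065238) = 1/(9404172368069/3068007) = 3068007/9404172368069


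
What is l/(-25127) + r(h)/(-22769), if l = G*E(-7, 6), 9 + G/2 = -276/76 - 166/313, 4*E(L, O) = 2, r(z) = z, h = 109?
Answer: -14505678615/3402377794861 ≈ -0.0042634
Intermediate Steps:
E(L, O) = 1/2 (E(L, O) = (1/4)*2 = 1/2)
G = -156548/5947 (G = -18 + 2*(-276/76 - 166/313) = -18 + 2*(-276*1/76 - 166*1/313) = -18 + 2*(-69/19 - 166/313) = -18 + 2*(-24751/5947) = -18 - 49502/5947 = -156548/5947 ≈ -26.324)
l = -78274/5947 (l = -156548/5947*1/2 = -78274/5947 ≈ -13.162)
l/(-25127) + r(h)/(-22769) = -78274/5947/(-25127) + 109/(-22769) = -78274/5947*(-1/25127) + 109*(-1/22769) = 78274/149430269 - 109/22769 = -14505678615/3402377794861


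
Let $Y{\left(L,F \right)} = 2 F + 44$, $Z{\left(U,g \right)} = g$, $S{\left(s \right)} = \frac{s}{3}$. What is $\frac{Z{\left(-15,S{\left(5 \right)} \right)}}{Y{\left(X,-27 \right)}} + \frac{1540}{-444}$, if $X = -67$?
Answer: $- \frac{269}{74} \approx -3.6351$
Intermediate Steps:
$S{\left(s \right)} = \frac{s}{3}$ ($S{\left(s \right)} = s \frac{1}{3} = \frac{s}{3}$)
$Y{\left(L,F \right)} = 44 + 2 F$
$\frac{Z{\left(-15,S{\left(5 \right)} \right)}}{Y{\left(X,-27 \right)}} + \frac{1540}{-444} = \frac{\frac{1}{3} \cdot 5}{44 + 2 \left(-27\right)} + \frac{1540}{-444} = \frac{5}{3 \left(44 - 54\right)} + 1540 \left(- \frac{1}{444}\right) = \frac{5}{3 \left(-10\right)} - \frac{385}{111} = \frac{5}{3} \left(- \frac{1}{10}\right) - \frac{385}{111} = - \frac{1}{6} - \frac{385}{111} = - \frac{269}{74}$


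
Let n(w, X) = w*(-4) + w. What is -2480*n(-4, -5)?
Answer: -29760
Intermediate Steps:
n(w, X) = -3*w (n(w, X) = -4*w + w = -3*w)
-2480*n(-4, -5) = -(-7440)*(-4) = -2480*12 = -29760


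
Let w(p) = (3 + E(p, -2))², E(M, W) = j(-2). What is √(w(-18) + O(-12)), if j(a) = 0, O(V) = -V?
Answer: √21 ≈ 4.5826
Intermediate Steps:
E(M, W) = 0
w(p) = 9 (w(p) = (3 + 0)² = 3² = 9)
√(w(-18) + O(-12)) = √(9 - 1*(-12)) = √(9 + 12) = √21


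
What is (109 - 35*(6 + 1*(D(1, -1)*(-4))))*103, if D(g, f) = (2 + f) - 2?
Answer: -24823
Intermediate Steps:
D(g, f) = f
(109 - 35*(6 + 1*(D(1, -1)*(-4))))*103 = (109 - 35*(6 + 1*(-1*(-4))))*103 = (109 - 35*(6 + 1*4))*103 = (109 - 35*(6 + 4))*103 = (109 - 35*10)*103 = (109 - 350)*103 = -241*103 = -24823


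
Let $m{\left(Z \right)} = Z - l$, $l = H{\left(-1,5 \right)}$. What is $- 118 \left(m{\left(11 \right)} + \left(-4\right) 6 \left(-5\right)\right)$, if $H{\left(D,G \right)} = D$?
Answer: $-15576$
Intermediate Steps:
$l = -1$
$m{\left(Z \right)} = 1 + Z$ ($m{\left(Z \right)} = Z - -1 = Z + 1 = 1 + Z$)
$- 118 \left(m{\left(11 \right)} + \left(-4\right) 6 \left(-5\right)\right) = - 118 \left(\left(1 + 11\right) + \left(-4\right) 6 \left(-5\right)\right) = - 118 \left(12 - -120\right) = - 118 \left(12 + 120\right) = \left(-118\right) 132 = -15576$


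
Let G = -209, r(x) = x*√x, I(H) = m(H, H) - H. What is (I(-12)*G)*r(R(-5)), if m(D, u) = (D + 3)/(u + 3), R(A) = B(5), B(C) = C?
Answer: -13585*√5 ≈ -30377.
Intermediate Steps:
R(A) = 5
m(D, u) = (3 + D)/(3 + u)
I(H) = 1 - H (I(H) = (3 + H)/(3 + H) - H = 1 - H)
r(x) = x^(3/2)
(I(-12)*G)*r(R(-5)) = ((1 - 1*(-12))*(-209))*5^(3/2) = ((1 + 12)*(-209))*(5*√5) = (13*(-209))*(5*√5) = -13585*√5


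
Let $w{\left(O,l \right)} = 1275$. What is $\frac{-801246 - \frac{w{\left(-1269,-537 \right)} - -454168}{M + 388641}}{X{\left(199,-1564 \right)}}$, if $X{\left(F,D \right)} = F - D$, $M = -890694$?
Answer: $- \frac{402267502595}{885119439} \approx -454.48$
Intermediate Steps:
$\frac{-801246 - \frac{w{\left(-1269,-537 \right)} - -454168}{M + 388641}}{X{\left(199,-1564 \right)}} = \frac{-801246 - \frac{1275 - -454168}{-890694 + 388641}}{199 - -1564} = \frac{-801246 - \frac{1275 + \left(-44 + 454212\right)}{-502053}}{199 + 1564} = \frac{-801246 - \left(1275 + 454168\right) \left(- \frac{1}{502053}\right)}{1763} = \left(-801246 - 455443 \left(- \frac{1}{502053}\right)\right) \frac{1}{1763} = \left(-801246 - - \frac{455443}{502053}\right) \frac{1}{1763} = \left(-801246 + \frac{455443}{502053}\right) \frac{1}{1763} = \left(- \frac{402267502595}{502053}\right) \frac{1}{1763} = - \frac{402267502595}{885119439}$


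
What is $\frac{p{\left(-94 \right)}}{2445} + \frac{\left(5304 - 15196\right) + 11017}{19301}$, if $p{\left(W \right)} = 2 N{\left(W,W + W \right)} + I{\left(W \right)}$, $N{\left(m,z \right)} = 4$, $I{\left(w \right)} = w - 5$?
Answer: $\frac{994234}{47190945} \approx 0.021068$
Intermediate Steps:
$I{\left(w \right)} = -5 + w$
$p{\left(W \right)} = 3 + W$ ($p{\left(W \right)} = 2 \cdot 4 + \left(-5 + W\right) = 8 + \left(-5 + W\right) = 3 + W$)
$\frac{p{\left(-94 \right)}}{2445} + \frac{\left(5304 - 15196\right) + 11017}{19301} = \frac{3 - 94}{2445} + \frac{\left(5304 - 15196\right) + 11017}{19301} = \left(-91\right) \frac{1}{2445} + \left(-9892 + 11017\right) \frac{1}{19301} = - \frac{91}{2445} + 1125 \cdot \frac{1}{19301} = - \frac{91}{2445} + \frac{1125}{19301} = \frac{994234}{47190945}$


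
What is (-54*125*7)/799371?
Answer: -5250/88819 ≈ -0.059109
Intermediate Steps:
(-54*125*7)/799371 = -6750*7*(1/799371) = -47250*1/799371 = -5250/88819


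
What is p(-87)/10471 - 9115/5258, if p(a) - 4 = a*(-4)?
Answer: -93592349/55056518 ≈ -1.6999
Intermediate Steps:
p(a) = 4 - 4*a (p(a) = 4 + a*(-4) = 4 - 4*a)
p(-87)/10471 - 9115/5258 = (4 - 4*(-87))/10471 - 9115/5258 = (4 + 348)*(1/10471) - 9115*1/5258 = 352*(1/10471) - 9115/5258 = 352/10471 - 9115/5258 = -93592349/55056518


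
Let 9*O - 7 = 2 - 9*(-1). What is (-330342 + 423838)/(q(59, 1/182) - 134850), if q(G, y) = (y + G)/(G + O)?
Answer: -1037992592/1497093961 ≈ -0.69334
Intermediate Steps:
O = 2 (O = 7/9 + (2 - 9*(-1))/9 = 7/9 + (2 + 9)/9 = 7/9 + (1/9)*11 = 7/9 + 11/9 = 2)
q(G, y) = (G + y)/(2 + G) (q(G, y) = (y + G)/(G + 2) = (G + y)/(2 + G))
(-330342 + 423838)/(q(59, 1/182) - 134850) = (-330342 + 423838)/((59 + 1/182)/(2 + 59) - 134850) = 93496/((59 + 1/182)/61 - 134850) = 93496/((1/61)*(10739/182) - 134850) = 93496/(10739/11102 - 134850) = 93496/(-1497093961/11102) = 93496*(-11102/1497093961) = -1037992592/1497093961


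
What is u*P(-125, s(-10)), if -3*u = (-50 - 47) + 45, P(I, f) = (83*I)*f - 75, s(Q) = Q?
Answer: 5391100/3 ≈ 1.7970e+6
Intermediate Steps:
P(I, f) = -75 + 83*I*f (P(I, f) = 83*I*f - 75 = -75 + 83*I*f)
u = 52/3 (u = -((-50 - 47) + 45)/3 = -(-97 + 45)/3 = -⅓*(-52) = 52/3 ≈ 17.333)
u*P(-125, s(-10)) = 52*(-75 + 83*(-125)*(-10))/3 = 52*(-75 + 103750)/3 = (52/3)*103675 = 5391100/3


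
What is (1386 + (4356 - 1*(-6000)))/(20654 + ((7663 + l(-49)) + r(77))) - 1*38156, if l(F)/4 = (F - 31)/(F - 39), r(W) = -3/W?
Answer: -41602675441/1090343 ≈ -38156.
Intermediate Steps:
l(F) = 4*(-31 + F)/(-39 + F) (l(F) = 4*((F - 31)/(F - 39)) = 4*((-31 + F)/(-39 + F)) = 4*(-31 + F)/(-39 + F))
(1386 + (4356 - 1*(-6000)))/(20654 + ((7663 + l(-49)) + r(77))) - 1*38156 = (1386 + (4356 - 1*(-6000)))/(20654 + ((7663 + 4*(-31 - 49)/(-39 - 49)) - 3/77)) - 1*38156 = (1386 + (4356 + 6000))/(20654 + ((7663 + 4*(-80)/(-88)) - 3*1/77)) - 38156 = (1386 + 10356)/(20654 + ((7663 + 4*(-1/88)*(-80)) - 3/77)) - 38156 = 11742/(20654 + ((7663 + 40/11) - 3/77)) - 38156 = 11742/(20654 + (84333/11 - 3/77)) - 38156 = 11742/(20654 + 590328/77) - 38156 = 11742/(2180686/77) - 38156 = 11742*(77/2180686) - 38156 = 452067/1090343 - 38156 = -41602675441/1090343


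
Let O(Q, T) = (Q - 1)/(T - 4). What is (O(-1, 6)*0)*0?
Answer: 0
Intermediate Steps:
O(Q, T) = (-1 + Q)/(-4 + T)
(O(-1, 6)*0)*0 = (((-1 - 1)/(-4 + 6))*0)*0 = ((-2/2)*0)*0 = (((½)*(-2))*0)*0 = -1*0*0 = 0*0 = 0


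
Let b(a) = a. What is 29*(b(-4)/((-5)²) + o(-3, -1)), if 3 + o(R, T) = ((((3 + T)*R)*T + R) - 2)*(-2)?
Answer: -3741/25 ≈ -149.64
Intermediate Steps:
o(R, T) = 1 - 2*R - 2*R*T*(3 + T) (o(R, T) = -3 + ((((3 + T)*R)*T + R) - 2)*(-2) = -3 + (((R*(3 + T))*T + R) - 2)*(-2) = -3 + ((R*T*(3 + T) + R) - 2)*(-2) = -3 + ((R + R*T*(3 + T)) - 2)*(-2) = -3 + (-2 + R + R*T*(3 + T))*(-2) = -3 + (4 - 2*R - 2*R*T*(3 + T)) = 1 - 2*R - 2*R*T*(3 + T))
29*(b(-4)/((-5)²) + o(-3, -1)) = 29*(-4/((-5)²) + (1 - 2*(-3) - 6*(-3)*(-1) - 2*(-3)*(-1)²)) = 29*(-4/25 + (1 + 6 - 18 - 2*(-3)*1)) = 29*(-4*1/25 + (1 + 6 - 18 + 6)) = 29*(-4/25 - 5) = 29*(-129/25) = -3741/25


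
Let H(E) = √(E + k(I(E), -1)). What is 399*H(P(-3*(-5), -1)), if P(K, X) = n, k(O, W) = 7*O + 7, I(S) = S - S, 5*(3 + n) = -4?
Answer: 1596*√5/5 ≈ 713.75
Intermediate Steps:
n = -19/5 (n = -3 + (⅕)*(-4) = -3 - ⅘ = -19/5 ≈ -3.8000)
I(S) = 0
k(O, W) = 7 + 7*O
P(K, X) = -19/5
H(E) = √(7 + E) (H(E) = √(E + (7 + 7*0)) = √(E + (7 + 0)) = √(E + 7) = √(7 + E))
399*H(P(-3*(-5), -1)) = 399*√(7 - 19/5) = 399*√(16/5) = 399*(4*√5/5) = 1596*√5/5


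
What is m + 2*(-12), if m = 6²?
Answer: 12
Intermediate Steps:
m = 36
m + 2*(-12) = 36 + 2*(-12) = 36 - 24 = 12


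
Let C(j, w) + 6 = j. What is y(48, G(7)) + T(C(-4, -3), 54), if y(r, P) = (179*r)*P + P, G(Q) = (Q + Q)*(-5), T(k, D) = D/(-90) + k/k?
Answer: -3007548/5 ≈ -6.0151e+5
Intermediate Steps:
C(j, w) = -6 + j
T(k, D) = 1 - D/90 (T(k, D) = D*(-1/90) + 1 = -D/90 + 1 = 1 - D/90)
G(Q) = -10*Q (G(Q) = (2*Q)*(-5) = -10*Q)
y(r, P) = P + 179*P*r (y(r, P) = 179*P*r + P = P + 179*P*r)
y(48, G(7)) + T(C(-4, -3), 54) = (-10*7)*(1 + 179*48) + (1 - 1/90*54) = -70*(1 + 8592) + (1 - 3/5) = -70*8593 + 2/5 = -601510 + 2/5 = -3007548/5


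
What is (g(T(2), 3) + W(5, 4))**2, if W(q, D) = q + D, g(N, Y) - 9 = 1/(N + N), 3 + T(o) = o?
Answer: 1225/4 ≈ 306.25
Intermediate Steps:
T(o) = -3 + o
g(N, Y) = 9 + 1/(2*N) (g(N, Y) = 9 + 1/(N + N) = 9 + 1/(2*N))
W(q, D) = D + q
(g(T(2), 3) + W(5, 4))**2 = ((9 + 1/(2*(-3 + 2))) + (4 + 5))**2 = ((9 + (1/2)/(-1)) + 9)**2 = ((9 + (1/2)*(-1)) + 9)**2 = ((9 - 1/2) + 9)**2 = (17/2 + 9)**2 = (35/2)**2 = 1225/4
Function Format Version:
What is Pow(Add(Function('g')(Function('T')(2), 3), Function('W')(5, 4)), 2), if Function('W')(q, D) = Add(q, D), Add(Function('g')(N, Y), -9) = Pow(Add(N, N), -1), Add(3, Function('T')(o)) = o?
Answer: Rational(1225, 4) ≈ 306.25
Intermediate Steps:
Function('T')(o) = Add(-3, o)
Function('g')(N, Y) = Add(9, Mul(Rational(1, 2), Pow(N, -1))) (Function('g')(N, Y) = Add(9, Pow(Add(N, N), -1)) = Add(9, Pow(Mul(2, N), -1)) = Add(9, Mul(Rational(1, 2), Pow(N, -1))))
Function('W')(q, D) = Add(D, q)
Pow(Add(Function('g')(Function('T')(2), 3), Function('W')(5, 4)), 2) = Pow(Add(Add(9, Mul(Rational(1, 2), Pow(Add(-3, 2), -1))), Add(4, 5)), 2) = Pow(Add(Add(9, Mul(Rational(1, 2), Pow(-1, -1))), 9), 2) = Pow(Add(Add(9, Mul(Rational(1, 2), -1)), 9), 2) = Pow(Add(Add(9, Rational(-1, 2)), 9), 2) = Pow(Add(Rational(17, 2), 9), 2) = Pow(Rational(35, 2), 2) = Rational(1225, 4)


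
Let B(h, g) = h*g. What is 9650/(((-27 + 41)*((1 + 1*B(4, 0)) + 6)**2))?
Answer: 4825/343 ≈ 14.067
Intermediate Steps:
B(h, g) = g*h
9650/(((-27 + 41)*((1 + 1*B(4, 0)) + 6)**2)) = 9650/(((-27 + 41)*((1 + 1*(0*4)) + 6)**2)) = 9650/((14*((1 + 1*0) + 6)**2)) = 9650/((14*((1 + 0) + 6)**2)) = 9650/((14*(1 + 6)**2)) = 9650/((14*7**2)) = 9650/((14*49)) = 9650/686 = 9650*(1/686) = 4825/343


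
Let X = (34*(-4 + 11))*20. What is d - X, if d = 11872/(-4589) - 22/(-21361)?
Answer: -466855490874/98025629 ≈ -4762.6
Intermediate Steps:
d = -253496834/98025629 (d = 11872*(-1/4589) - 22*(-1/21361) = -11872/4589 + 22/21361 = -253496834/98025629 ≈ -2.5860)
X = 4760 (X = (34*7)*20 = 238*20 = 4760)
d - X = -253496834/98025629 - 1*4760 = -253496834/98025629 - 4760 = -466855490874/98025629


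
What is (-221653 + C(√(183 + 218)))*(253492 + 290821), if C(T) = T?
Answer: -120648609389 + 544313*√401 ≈ -1.2064e+11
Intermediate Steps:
(-221653 + C(√(183 + 218)))*(253492 + 290821) = (-221653 + √(183 + 218))*(253492 + 290821) = (-221653 + √401)*544313 = -120648609389 + 544313*√401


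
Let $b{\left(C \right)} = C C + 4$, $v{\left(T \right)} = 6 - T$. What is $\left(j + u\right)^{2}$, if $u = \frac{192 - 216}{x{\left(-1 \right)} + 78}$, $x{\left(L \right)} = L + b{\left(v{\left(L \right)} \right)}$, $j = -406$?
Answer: $\frac{697065604}{4225} \approx 1.6499 \cdot 10^{5}$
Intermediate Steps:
$b{\left(C \right)} = 4 + C^{2}$ ($b{\left(C \right)} = C^{2} + 4 = 4 + C^{2}$)
$x{\left(L \right)} = 4 + L + \left(6 - L\right)^{2}$ ($x{\left(L \right)} = L + \left(4 + \left(6 - L\right)^{2}\right) = 4 + L + \left(6 - L\right)^{2}$)
$u = - \frac{12}{65}$ ($u = \frac{192 - 216}{\left(4 - 1 + \left(-6 - 1\right)^{2}\right) + 78} = - \frac{24}{\left(4 - 1 + \left(-7\right)^{2}\right) + 78} = - \frac{24}{\left(4 - 1 + 49\right) + 78} = - \frac{24}{52 + 78} = - \frac{24}{130} = \left(-24\right) \frac{1}{130} = - \frac{12}{65} \approx -0.18462$)
$\left(j + u\right)^{2} = \left(-406 - \frac{12}{65}\right)^{2} = \left(- \frac{26402}{65}\right)^{2} = \frac{697065604}{4225}$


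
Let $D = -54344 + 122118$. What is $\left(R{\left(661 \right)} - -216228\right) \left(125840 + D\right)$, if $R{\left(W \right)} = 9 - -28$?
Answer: $41871931710$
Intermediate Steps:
$D = 67774$
$R{\left(W \right)} = 37$ ($R{\left(W \right)} = 9 + 28 = 37$)
$\left(R{\left(661 \right)} - -216228\right) \left(125840 + D\right) = \left(37 - -216228\right) \left(125840 + 67774\right) = \left(37 + 216228\right) 193614 = 216265 \cdot 193614 = 41871931710$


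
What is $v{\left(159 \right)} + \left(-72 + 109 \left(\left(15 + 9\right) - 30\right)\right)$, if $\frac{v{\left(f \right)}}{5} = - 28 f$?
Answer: $-22986$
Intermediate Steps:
$v{\left(f \right)} = - 140 f$ ($v{\left(f \right)} = 5 \left(- 28 f\right) = - 140 f$)
$v{\left(159 \right)} + \left(-72 + 109 \left(\left(15 + 9\right) - 30\right)\right) = \left(-140\right) 159 + \left(-72 + 109 \left(\left(15 + 9\right) - 30\right)\right) = -22260 + \left(-72 + 109 \left(24 - 30\right)\right) = -22260 + \left(-72 + 109 \left(-6\right)\right) = -22260 - 726 = -22986$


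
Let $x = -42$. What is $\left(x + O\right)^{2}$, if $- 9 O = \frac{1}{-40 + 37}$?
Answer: $\frac{1283689}{729} \approx 1760.9$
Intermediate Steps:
$O = \frac{1}{27}$ ($O = - \frac{1}{9 \left(-40 + 37\right)} = - \frac{1}{9 \left(-3\right)} = \left(- \frac{1}{9}\right) \left(- \frac{1}{3}\right) = \frac{1}{27} \approx 0.037037$)
$\left(x + O\right)^{2} = \left(-42 + \frac{1}{27}\right)^{2} = \left(- \frac{1133}{27}\right)^{2} = \frac{1283689}{729}$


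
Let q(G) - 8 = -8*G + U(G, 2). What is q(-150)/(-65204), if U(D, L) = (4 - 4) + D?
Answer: -529/32602 ≈ -0.016226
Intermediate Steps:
U(D, L) = D (U(D, L) = 0 + D = D)
q(G) = 8 - 7*G (q(G) = 8 + (-8*G + G) = 8 - 7*G)
q(-150)/(-65204) = (8 - 7*(-150))/(-65204) = (8 + 1050)*(-1/65204) = 1058*(-1/65204) = -529/32602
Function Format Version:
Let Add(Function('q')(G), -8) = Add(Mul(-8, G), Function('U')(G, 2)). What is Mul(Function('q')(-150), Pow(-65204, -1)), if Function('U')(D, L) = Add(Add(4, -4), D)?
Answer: Rational(-529, 32602) ≈ -0.016226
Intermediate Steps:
Function('U')(D, L) = D (Function('U')(D, L) = Add(0, D) = D)
Function('q')(G) = Add(8, Mul(-7, G)) (Function('q')(G) = Add(8, Add(Mul(-8, G), G)) = Add(8, Mul(-7, G)))
Mul(Function('q')(-150), Pow(-65204, -1)) = Mul(Add(8, Mul(-7, -150)), Pow(-65204, -1)) = Mul(Add(8, 1050), Rational(-1, 65204)) = Mul(1058, Rational(-1, 65204)) = Rational(-529, 32602)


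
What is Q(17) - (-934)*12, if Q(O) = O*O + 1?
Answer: 11498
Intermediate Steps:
Q(O) = 1 + O**2 (Q(O) = O**2 + 1 = 1 + O**2)
Q(17) - (-934)*12 = (1 + 17**2) - (-934)*12 = (1 + 289) - 1*(-11208) = 290 + 11208 = 11498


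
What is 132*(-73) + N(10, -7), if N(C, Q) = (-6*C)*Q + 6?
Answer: -9210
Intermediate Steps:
N(C, Q) = 6 - 6*C*Q (N(C, Q) = -6*C*Q + 6 = 6 - 6*C*Q)
132*(-73) + N(10, -7) = 132*(-73) + (6 - 6*10*(-7)) = -9636 + (6 + 420) = -9636 + 426 = -9210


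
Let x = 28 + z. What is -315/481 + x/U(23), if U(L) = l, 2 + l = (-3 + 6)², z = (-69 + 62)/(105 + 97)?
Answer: 324537/97162 ≈ 3.3402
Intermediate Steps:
z = -7/202 ≈ -0.034653
l = 7 (l = -2 + (-3 + 6)² = -2 + 3² = -2 + 9 = 7)
x = 5649/202 (x = 28 - 7/202 = 5649/202 ≈ 27.965)
U(L) = 7
-315/481 + x/U(23) = -315/481 + (5649/202)/7 = -315*1/481 + (5649/202)*(⅐) = -315/481 + 807/202 = 324537/97162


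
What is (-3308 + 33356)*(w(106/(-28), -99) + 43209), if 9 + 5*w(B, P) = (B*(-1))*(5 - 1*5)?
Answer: 6491449728/5 ≈ 1.2983e+9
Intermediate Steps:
w(B, P) = -9/5 (w(B, P) = -9/5 + ((B*(-1))*(5 - 1*5))/5 = -9/5 + ((-B)*(5 - 5))/5 = -9/5 + (-B*0)/5 = -9/5 + (⅕)*0 = -9/5 + 0 = -9/5)
(-3308 + 33356)*(w(106/(-28), -99) + 43209) = (-3308 + 33356)*(-9/5 + 43209) = 30048*(216036/5) = 6491449728/5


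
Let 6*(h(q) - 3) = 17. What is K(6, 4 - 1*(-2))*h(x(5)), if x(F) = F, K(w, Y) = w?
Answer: 35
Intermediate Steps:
h(q) = 35/6 (h(q) = 3 + (⅙)*17 = 3 + 17/6 = 35/6)
K(6, 4 - 1*(-2))*h(x(5)) = 6*(35/6) = 35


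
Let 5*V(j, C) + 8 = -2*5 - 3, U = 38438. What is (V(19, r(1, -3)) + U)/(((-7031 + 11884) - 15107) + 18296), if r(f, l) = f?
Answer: 192169/40210 ≈ 4.7791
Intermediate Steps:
V(j, C) = -21/5 (V(j, C) = -8/5 + (-2*5 - 3)/5 = -8/5 + (-10 - 3)/5 = -8/5 + (⅕)*(-13) = -8/5 - 13/5 = -21/5)
(V(19, r(1, -3)) + U)/(((-7031 + 11884) - 15107) + 18296) = (-21/5 + 38438)/(((-7031 + 11884) - 15107) + 18296) = 192169/(5*((4853 - 15107) + 18296)) = 192169/(5*(-10254 + 18296)) = (192169/5)/8042 = (192169/5)*(1/8042) = 192169/40210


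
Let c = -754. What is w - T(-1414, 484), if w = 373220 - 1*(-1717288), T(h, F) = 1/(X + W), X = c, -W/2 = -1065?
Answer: 2876539007/1376 ≈ 2.0905e+6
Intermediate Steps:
W = 2130 (W = -2*(-1065) = 2130)
X = -754
T(h, F) = 1/1376 (T(h, F) = 1/(-754 + 2130) = 1/1376)
w = 2090508 (w = 373220 + 1717288 = 2090508)
w - T(-1414, 484) = 2090508 - 1*1/1376 = 2090508 - 1/1376 = 2876539007/1376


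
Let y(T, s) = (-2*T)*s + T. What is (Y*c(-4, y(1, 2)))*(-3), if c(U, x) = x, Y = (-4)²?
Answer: 144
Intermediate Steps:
Y = 16
y(T, s) = T - 2*T*s (y(T, s) = -2*T*s + T = T - 2*T*s)
(Y*c(-4, y(1, 2)))*(-3) = (16*(1*(1 - 2*2)))*(-3) = (16*(1*(1 - 4)))*(-3) = (16*(1*(-3)))*(-3) = (16*(-3))*(-3) = -48*(-3) = 144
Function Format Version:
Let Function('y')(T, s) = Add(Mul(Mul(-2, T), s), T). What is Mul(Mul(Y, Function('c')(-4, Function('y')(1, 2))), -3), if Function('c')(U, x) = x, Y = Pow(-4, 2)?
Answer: 144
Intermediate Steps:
Y = 16
Function('y')(T, s) = Add(T, Mul(-2, T, s)) (Function('y')(T, s) = Add(Mul(-2, T, s), T) = Add(T, Mul(-2, T, s)))
Mul(Mul(Y, Function('c')(-4, Function('y')(1, 2))), -3) = Mul(Mul(16, Mul(1, Add(1, Mul(-2, 2)))), -3) = Mul(Mul(16, Mul(1, Add(1, -4))), -3) = Mul(Mul(16, Mul(1, -3)), -3) = Mul(Mul(16, -3), -3) = Mul(-48, -3) = 144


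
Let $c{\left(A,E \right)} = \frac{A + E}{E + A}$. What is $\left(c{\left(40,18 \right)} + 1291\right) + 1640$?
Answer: $2932$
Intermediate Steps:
$c{\left(A,E \right)} = 1$ ($c{\left(A,E \right)} = \frac{A + E}{A + E} = 1$)
$\left(c{\left(40,18 \right)} + 1291\right) + 1640 = \left(1 + 1291\right) + 1640 = 1292 + 1640 = 2932$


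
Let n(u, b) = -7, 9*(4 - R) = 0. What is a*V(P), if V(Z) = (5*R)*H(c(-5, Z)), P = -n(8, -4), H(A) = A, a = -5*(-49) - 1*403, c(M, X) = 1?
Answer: -3160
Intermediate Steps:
R = 4 (R = 4 - 1/9*0 = 4 + 0 = 4)
a = -158 (a = 245 - 403 = -158)
P = 7 (P = -1*(-7) = 7)
V(Z) = 20 (V(Z) = (5*4)*1 = 20*1 = 20)
a*V(P) = -158*20 = -3160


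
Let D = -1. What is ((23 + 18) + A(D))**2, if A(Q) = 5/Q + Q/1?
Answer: 1225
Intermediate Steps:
A(Q) = Q + 5/Q (A(Q) = 5/Q + Q*1 = 5/Q + Q = Q + 5/Q)
((23 + 18) + A(D))**2 = ((23 + 18) + (-1 + 5/(-1)))**2 = (41 + (-1 + 5*(-1)))**2 = (41 + (-1 - 5))**2 = (41 - 6)**2 = 35**2 = 1225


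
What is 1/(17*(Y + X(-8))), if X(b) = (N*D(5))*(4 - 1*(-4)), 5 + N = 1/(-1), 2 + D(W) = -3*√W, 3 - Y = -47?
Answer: -73/700094 + 36*√5/350047 ≈ 0.00012569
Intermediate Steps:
Y = 50 (Y = 3 - 1*(-47) = 3 + 47 = 50)
D(W) = -2 - 3*√W
N = -6 (N = -5 + 1/(-1) = -5 - 1 = -6)
X(b) = 96 + 144*√5 (X(b) = (-6*(-2 - 3*√5))*(4 - 1*(-4)) = (12 + 18*√5)*(4 + 4) = (12 + 18*√5)*8 = 96 + 144*√5)
1/(17*(Y + X(-8))) = 1/(17*(50 + (96 + 144*√5))) = 1/(17*(146 + 144*√5)) = 1/(2482 + 2448*√5)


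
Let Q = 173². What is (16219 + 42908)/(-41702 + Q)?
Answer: -59127/11773 ≈ -5.0223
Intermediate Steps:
Q = 29929
(16219 + 42908)/(-41702 + Q) = (16219 + 42908)/(-41702 + 29929) = 59127/(-11773) = 59127*(-1/11773) = -59127/11773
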